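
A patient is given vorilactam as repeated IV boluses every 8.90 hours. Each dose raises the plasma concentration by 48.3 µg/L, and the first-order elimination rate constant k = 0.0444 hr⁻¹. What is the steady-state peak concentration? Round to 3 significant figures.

Fraction remaining after one interval: e^(−kτ) = e^(−0.04440 × 8.90) = 0.6736
R = 1 / (1 − 0.6736) = 3.063
Css,max = 48.3 × 3.063 ≈ 148 µg/L

148 µg/L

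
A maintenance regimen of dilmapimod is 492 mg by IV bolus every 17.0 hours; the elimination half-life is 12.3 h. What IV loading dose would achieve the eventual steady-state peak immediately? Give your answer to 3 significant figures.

798 mg

k = ln 2 / 12.3 = 0.05635 h⁻¹
Accumulation ratio R = 1 / (1 − e^(−kτ)) = 1 / (1 − e^(−0.05635×17.0)) = 1 / (1 − 0.3837) = 1.622
Loading dose = maintenance dose × R = 492 × 1.622 ≈ 798 mg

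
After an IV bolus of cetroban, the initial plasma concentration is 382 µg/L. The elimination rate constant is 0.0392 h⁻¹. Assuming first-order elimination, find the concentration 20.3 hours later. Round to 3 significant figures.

172 µg/L

C(t) = C₀ e^(−kt) = 382 × e^(−0.03920 × 20.3) = 382 × e^(−0.7958) = 382 × 0.4512 ≈ 172 µg/L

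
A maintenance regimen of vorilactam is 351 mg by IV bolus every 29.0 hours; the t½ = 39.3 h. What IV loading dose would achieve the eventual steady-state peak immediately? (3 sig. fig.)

k = ln 2 / 39.3 = 0.01764 h⁻¹
Accumulation ratio R = 1 / (1 − e^(−kτ)) = 1 / (1 − e^(−0.01764×29.0)) = 1 / (1 − 0.5996) = 2.498
Loading dose = maintenance dose × R = 351 × 2.498 ≈ 877 mg

877 mg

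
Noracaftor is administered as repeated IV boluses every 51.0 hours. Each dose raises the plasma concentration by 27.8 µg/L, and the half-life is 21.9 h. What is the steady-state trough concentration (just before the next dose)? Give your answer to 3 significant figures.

k = ln 2 / 21.9 = 0.03165 h⁻¹
Fraction remaining after one interval: e^(−kτ) = e^(−0.03165 × 51.0) = 0.1991
R = 1 / (1 − 0.1991) = 1.249
Css,max = 27.8 × 1.249 = 34.71 µg/L
Css,min = Css,max × e^(−kτ) = 34.71 × 0.1991 ≈ 6.91 µg/L

6.91 µg/L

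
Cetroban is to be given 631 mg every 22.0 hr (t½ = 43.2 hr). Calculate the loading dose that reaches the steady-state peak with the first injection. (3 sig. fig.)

k = ln 2 / 43.2 = 0.01605 hr⁻¹
Accumulation ratio R = 1 / (1 − e^(−kτ)) = 1 / (1 − e^(−0.01605×22.0)) = 1 / (1 − 0.7026) = 3.362
Loading dose = maintenance dose × R = 631 × 3.362 ≈ 2120 mg

2120 mg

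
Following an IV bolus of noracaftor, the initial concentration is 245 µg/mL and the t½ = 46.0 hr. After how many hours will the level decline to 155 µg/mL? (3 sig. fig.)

k = ln 2 / 46.0 = 0.01507 hr⁻¹
C(t) = C₀ e^(−kt)  ⇒  t = ln(C₀/C) / k
t = ln(245/155) / 0.01507 = 0.4578 / 0.01507 ≈ 30.4 hours

30.4 hours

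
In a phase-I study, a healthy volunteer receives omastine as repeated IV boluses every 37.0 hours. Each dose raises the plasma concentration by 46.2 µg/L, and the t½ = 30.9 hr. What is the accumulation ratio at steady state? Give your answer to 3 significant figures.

1.77

k = ln 2 / 30.9 = 0.02243 hr⁻¹
Fraction remaining after one interval: e^(−kτ) = e^(−0.02243 × 37.0) = 0.4361
R = 1 / (1 − 0.4361) = 1 / 0.5639 ≈ 1.77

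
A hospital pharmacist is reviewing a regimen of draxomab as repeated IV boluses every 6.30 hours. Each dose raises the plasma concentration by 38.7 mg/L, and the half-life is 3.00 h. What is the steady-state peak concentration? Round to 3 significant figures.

k = ln 2 / 3.00 = 0.2310 h⁻¹
Fraction remaining after one interval: e^(−kτ) = e^(−0.2310 × 6.30) = 0.2333
R = 1 / (1 − 0.2333) = 1.304
Css,max = 38.7 × 1.304 ≈ 50.5 mg/L

50.5 mg/L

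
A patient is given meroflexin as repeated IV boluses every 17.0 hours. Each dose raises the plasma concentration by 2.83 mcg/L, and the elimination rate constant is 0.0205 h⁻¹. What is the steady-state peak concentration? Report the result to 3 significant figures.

9.62 mcg/L

Fraction remaining after one interval: e^(−kτ) = e^(−0.02050 × 17.0) = 0.7057
R = 1 / (1 − 0.7057) = 3.398
Css,max = 2.83 × 3.398 ≈ 9.62 mcg/L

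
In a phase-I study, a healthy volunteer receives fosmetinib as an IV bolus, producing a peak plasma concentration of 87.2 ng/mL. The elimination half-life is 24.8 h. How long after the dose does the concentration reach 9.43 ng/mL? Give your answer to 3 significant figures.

79.6 hours

k = ln 2 / 24.8 = 0.02795 h⁻¹
C(t) = C₀ e^(−kt)  ⇒  t = ln(C₀/C) / k
t = ln(87.2/9.43) / 0.02795 = 2.224 / 0.02795 ≈ 79.6 hours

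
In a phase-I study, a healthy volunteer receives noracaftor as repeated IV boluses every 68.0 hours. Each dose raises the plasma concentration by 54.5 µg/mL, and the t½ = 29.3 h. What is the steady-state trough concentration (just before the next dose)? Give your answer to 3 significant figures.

k = ln 2 / 29.3 = 0.02366 h⁻¹
Fraction remaining after one interval: e^(−kτ) = e^(−0.02366 × 68.0) = 0.2002
R = 1 / (1 − 0.2002) = 1.250
Css,max = 54.5 × 1.250 = 68.14 µg/mL
Css,min = Css,max × e^(−kτ) = 68.14 × 0.2002 ≈ 13.6 µg/mL

13.6 µg/mL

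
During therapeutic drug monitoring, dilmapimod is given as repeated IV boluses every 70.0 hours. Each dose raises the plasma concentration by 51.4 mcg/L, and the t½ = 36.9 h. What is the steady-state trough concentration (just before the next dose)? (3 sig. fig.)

18.9 mcg/L

k = ln 2 / 36.9 = 0.01878 h⁻¹
Fraction remaining after one interval: e^(−kτ) = e^(−0.01878 × 70.0) = 0.2685
R = 1 / (1 − 0.2685) = 1.367
Css,max = 51.4 × 1.367 = 70.27 mcg/L
Css,min = Css,max × e^(−kτ) = 70.27 × 0.2685 ≈ 18.9 mcg/L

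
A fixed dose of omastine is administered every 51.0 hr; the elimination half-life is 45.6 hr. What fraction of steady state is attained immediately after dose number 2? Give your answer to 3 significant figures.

k = ln 2 / 45.6 = 0.01520 hr⁻¹
f_n = 1 − e^(−nkτ) = 1 − e^(−2 × 0.01520 × 51.0) = 1 − e^(−1.550) = 1 − 0.2122 ≈ 0.788

0.788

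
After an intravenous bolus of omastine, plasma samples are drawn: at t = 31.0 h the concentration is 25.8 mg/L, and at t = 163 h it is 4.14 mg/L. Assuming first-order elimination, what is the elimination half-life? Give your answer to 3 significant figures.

k = ln(C₁/C₂) / (t₂ − t₁) = ln(25.8/4.14) / (163 − 31.0)
  = 1.830 / 132.0 = 0.01386 h⁻¹
t½ = ln 2 / k = ln 2 / 0.01386 ≈ 50.0 hours

50.0 hours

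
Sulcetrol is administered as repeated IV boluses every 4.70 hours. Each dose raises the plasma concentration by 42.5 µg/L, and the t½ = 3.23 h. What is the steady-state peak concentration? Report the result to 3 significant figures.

66.9 µg/L

k = ln 2 / 3.23 = 0.2146 h⁻¹
Fraction remaining after one interval: e^(−kτ) = e^(−0.2146 × 4.70) = 0.3647
R = 1 / (1 − 0.3647) = 1.574
Css,max = 42.5 × 1.574 ≈ 66.9 µg/L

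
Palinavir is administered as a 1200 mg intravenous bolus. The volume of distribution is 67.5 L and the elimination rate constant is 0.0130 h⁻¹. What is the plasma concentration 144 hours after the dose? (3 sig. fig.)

2.73 mg/L

C₀ = dose / V = 1200 / 67.5 = 17.78 mg/L
C(t) = C₀ e^(−kt) = 17.78 × e^(−0.01300 × 144) = 17.78 × e^(−1.872) = 17.78 × 0.1538 ≈ 2.73 mg/L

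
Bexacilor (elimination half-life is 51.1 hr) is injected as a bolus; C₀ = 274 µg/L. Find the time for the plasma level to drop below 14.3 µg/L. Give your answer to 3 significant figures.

218 hours

k = ln 2 / 51.1 = 0.01356 hr⁻¹
C(t) = C₀ e^(−kt)  ⇒  t = ln(C₀/C) / k
t = ln(274/14.3) / 0.01356 = 2.953 / 0.01356 ≈ 218 hours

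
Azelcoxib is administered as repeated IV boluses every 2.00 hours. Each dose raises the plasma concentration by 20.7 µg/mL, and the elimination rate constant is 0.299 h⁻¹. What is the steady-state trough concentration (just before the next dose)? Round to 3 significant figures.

25.3 µg/mL

Fraction remaining after one interval: e^(−kτ) = e^(−0.2990 × 2.00) = 0.5499
R = 1 / (1 − 0.5499) = 2.222
Css,max = 20.7 × 2.222 = 45.99 µg/mL
Css,min = Css,max × e^(−kτ) = 45.99 × 0.5499 ≈ 25.3 µg/mL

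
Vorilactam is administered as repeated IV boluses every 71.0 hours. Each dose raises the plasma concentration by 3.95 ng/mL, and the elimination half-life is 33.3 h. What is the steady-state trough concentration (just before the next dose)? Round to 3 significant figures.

1.17 ng/mL

k = ln 2 / 33.3 = 0.02082 h⁻¹
Fraction remaining after one interval: e^(−kτ) = e^(−0.02082 × 71.0) = 0.2281
R = 1 / (1 − 0.2281) = 1.296
Css,max = 3.95 × 1.296 = 5.117 ng/mL
Css,min = Css,max × e^(−kτ) = 5.117 × 0.2281 ≈ 1.17 ng/mL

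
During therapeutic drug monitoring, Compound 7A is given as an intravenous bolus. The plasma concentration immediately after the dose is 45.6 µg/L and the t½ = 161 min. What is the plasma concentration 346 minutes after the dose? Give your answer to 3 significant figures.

k = ln 2 / 161 = 0.004305 min⁻¹
346 min is 2.149 half-lives, so C = 45.6 × (1/2)^2.149 = 45.6 × 0.2255 ≈ 10.3 µg/L

10.3 µg/L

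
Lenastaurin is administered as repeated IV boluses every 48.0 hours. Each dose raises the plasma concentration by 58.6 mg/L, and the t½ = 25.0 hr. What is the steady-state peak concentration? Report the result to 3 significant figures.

79.6 mg/L

k = ln 2 / 25.0 = 0.02773 hr⁻¹
Fraction remaining after one interval: e^(−kτ) = e^(−0.02773 × 48.0) = 0.2643
R = 1 / (1 − 0.2643) = 1.359
Css,max = 58.6 × 1.359 ≈ 79.6 mg/L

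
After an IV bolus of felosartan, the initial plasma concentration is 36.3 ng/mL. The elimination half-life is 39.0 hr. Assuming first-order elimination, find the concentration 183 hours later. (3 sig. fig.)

k = ln 2 / 39.0 = 0.01777 hr⁻¹
183 hr is 4.692 half-lives, so C = 36.3 × (1/2)^4.692 = 36.3 × 0.03868 ≈ 1.40 ng/mL

1.40 ng/mL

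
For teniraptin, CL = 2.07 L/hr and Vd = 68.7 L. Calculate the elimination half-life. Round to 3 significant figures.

23.0 hours

k = CL / V = 2.07 / 68.7 = 0.03013 hr⁻¹
t½ = ln 2 / k = ln 2 / 0.03013 ≈ 23.0 hours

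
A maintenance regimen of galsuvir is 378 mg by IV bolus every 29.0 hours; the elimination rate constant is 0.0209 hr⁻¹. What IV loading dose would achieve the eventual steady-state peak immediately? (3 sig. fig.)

Accumulation ratio R = 1 / (1 − e^(−kτ)) = 1 / (1 − e^(−0.02090×29.0)) = 1 / (1 − 0.5455) = 2.200
Loading dose = maintenance dose × R = 378 × 2.200 ≈ 832 mg

832 mg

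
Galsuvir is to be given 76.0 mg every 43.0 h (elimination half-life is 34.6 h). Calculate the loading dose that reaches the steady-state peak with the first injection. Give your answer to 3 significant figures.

132 mg

k = ln 2 / 34.6 = 0.02003 h⁻¹
Accumulation ratio R = 1 / (1 − e^(−kτ)) = 1 / (1 − e^(−0.02003×43.0)) = 1 / (1 − 0.4226) = 1.732
Loading dose = maintenance dose × R = 76.0 × 1.732 ≈ 132 mg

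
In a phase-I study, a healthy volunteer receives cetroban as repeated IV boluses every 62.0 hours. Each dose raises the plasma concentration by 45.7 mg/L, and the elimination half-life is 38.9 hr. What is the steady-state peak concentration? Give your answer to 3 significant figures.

k = ln 2 / 38.9 = 0.01782 hr⁻¹
Fraction remaining after one interval: e^(−kτ) = e^(−0.01782 × 62.0) = 0.3313
R = 1 / (1 − 0.3313) = 1.495
Css,max = 45.7 × 1.495 ≈ 68.3 mg/L

68.3 mg/L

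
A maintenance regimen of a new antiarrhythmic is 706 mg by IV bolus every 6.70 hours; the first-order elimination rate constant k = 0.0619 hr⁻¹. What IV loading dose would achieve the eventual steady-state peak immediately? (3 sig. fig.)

2080 mg

Accumulation ratio R = 1 / (1 − e^(−kτ)) = 1 / (1 − e^(−0.06190×6.70)) = 1 / (1 − 0.6605) = 2.946
Loading dose = maintenance dose × R = 706 × 2.946 ≈ 2080 mg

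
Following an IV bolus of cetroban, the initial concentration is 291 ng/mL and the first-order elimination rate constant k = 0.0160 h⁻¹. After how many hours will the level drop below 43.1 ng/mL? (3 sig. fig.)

119 hours

C(t) = C₀ e^(−kt)  ⇒  t = ln(C₀/C) / k
t = ln(291/43.1) / 0.01600 = 1.910 / 0.01600 ≈ 119 hours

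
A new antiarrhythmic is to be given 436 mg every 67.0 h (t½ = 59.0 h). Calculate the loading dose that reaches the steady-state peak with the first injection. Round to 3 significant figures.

k = ln 2 / 59.0 = 0.01175 h⁻¹
Accumulation ratio R = 1 / (1 − e^(−kτ)) = 1 / (1 − e^(−0.01175×67.0)) = 1 / (1 − 0.4551) = 1.835
Loading dose = maintenance dose × R = 436 × 1.835 ≈ 800 mg

800 mg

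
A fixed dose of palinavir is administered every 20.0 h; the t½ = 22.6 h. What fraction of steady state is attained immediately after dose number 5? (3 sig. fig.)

k = ln 2 / 22.6 = 0.03067 h⁻¹
f_n = 1 − e^(−nkτ) = 1 − e^(−5 × 0.03067 × 20.0) = 1 − e^(−3.067) = 1 − 0.04656 ≈ 0.953

0.953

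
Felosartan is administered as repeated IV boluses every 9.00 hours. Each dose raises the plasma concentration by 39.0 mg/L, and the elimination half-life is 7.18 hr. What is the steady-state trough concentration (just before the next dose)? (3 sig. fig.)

k = ln 2 / 7.18 = 0.09654 hr⁻¹
Fraction remaining after one interval: e^(−kτ) = e^(−0.09654 × 9.00) = 0.4194
R = 1 / (1 − 0.4194) = 1.722
Css,max = 39.0 × 1.722 = 67.18 mg/L
Css,min = Css,max × e^(−kτ) = 67.18 × 0.4194 ≈ 28.2 mg/L

28.2 mg/L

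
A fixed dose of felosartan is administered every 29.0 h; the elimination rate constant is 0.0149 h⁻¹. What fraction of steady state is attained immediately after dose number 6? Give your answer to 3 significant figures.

0.925

f_n = 1 − e^(−nkτ) = 1 − e^(−6 × 0.01490 × 29.0) = 1 − e^(−2.593) = 1 − 0.07483 ≈ 0.925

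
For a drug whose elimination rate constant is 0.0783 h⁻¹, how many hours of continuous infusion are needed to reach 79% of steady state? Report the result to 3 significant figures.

19.9 hours

f = 1 − e^(−kt)  ⇒  t = −ln(1 − f) / k
t = −ln(1 − 0.79) / 0.07830 = 1.561 / 0.07830 ≈ 19.9 hours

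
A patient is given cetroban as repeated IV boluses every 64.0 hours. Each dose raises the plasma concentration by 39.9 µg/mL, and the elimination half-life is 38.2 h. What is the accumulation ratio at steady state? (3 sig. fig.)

1.46

k = ln 2 / 38.2 = 0.01815 h⁻¹
Fraction remaining after one interval: e^(−kτ) = e^(−0.01815 × 64.0) = 0.3131
R = 1 / (1 − 0.3131) = 1 / 0.6869 ≈ 1.46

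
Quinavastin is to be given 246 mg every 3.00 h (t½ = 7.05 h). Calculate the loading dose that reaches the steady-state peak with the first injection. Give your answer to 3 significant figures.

k = ln 2 / 7.05 = 0.09832 h⁻¹
Accumulation ratio R = 1 / (1 − e^(−kτ)) = 1 / (1 − e^(−0.09832×3.00)) = 1 / (1 − 0.7446) = 3.915
Loading dose = maintenance dose × R = 246 × 3.915 ≈ 963 mg

963 mg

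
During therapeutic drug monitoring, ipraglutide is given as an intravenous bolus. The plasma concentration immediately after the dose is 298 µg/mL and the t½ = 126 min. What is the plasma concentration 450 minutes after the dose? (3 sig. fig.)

k = ln 2 / 126 = 0.005501 min⁻¹
C(t) = C₀ e^(−kt) = 298 × e^(−0.005501 × 450) = 298 × e^(−2.476) = 298 × 0.08412 ≈ 25.1 µg/mL

25.1 µg/mL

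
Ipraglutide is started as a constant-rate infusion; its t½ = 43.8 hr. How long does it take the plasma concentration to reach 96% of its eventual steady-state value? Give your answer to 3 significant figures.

203 hours

k = ln 2 / 43.8 = 0.01583 hr⁻¹
f = 1 − e^(−kt)  ⇒  t = −ln(1 − f) / k
t = −ln(1 − 0.96) / 0.01583 = 3.219 / 0.01583 ≈ 203 hours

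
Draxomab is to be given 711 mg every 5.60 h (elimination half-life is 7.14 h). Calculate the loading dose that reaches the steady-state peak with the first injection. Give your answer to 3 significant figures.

k = ln 2 / 7.14 = 0.09708 h⁻¹
Accumulation ratio R = 1 / (1 − e^(−kτ)) = 1 / (1 − e^(−0.09708×5.60)) = 1 / (1 − 0.5806) = 2.385
Loading dose = maintenance dose × R = 711 × 2.385 ≈ 1700 mg

1700 mg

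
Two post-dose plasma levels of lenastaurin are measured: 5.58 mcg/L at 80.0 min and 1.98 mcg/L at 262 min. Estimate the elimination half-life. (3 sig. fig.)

122 minutes

k = ln(C₁/C₂) / (t₂ − t₁) = ln(5.58/1.98) / (262 − 80.0)
  = 1.036 / 182.0 = 0.005693 min⁻¹
t½ = ln 2 / k = ln 2 / 0.005693 ≈ 122 minutes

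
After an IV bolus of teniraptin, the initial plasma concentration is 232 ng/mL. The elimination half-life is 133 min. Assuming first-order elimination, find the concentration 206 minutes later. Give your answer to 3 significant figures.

79.3 ng/mL

k = ln 2 / 133 = 0.005212 min⁻¹
206 min is 1.549 half-lives, so C = 232 × (1/2)^1.549 = 232 × 0.3418 ≈ 79.3 ng/mL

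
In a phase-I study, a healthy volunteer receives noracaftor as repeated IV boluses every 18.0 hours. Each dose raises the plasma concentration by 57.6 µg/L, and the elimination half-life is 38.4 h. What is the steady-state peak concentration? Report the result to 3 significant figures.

208 µg/L

k = ln 2 / 38.4 = 0.01805 h⁻¹
Fraction remaining after one interval: e^(−kτ) = e^(−0.01805 × 18.0) = 0.7226
R = 1 / (1 − 0.7226) = 3.605
Css,max = 57.6 × 3.605 ≈ 208 µg/L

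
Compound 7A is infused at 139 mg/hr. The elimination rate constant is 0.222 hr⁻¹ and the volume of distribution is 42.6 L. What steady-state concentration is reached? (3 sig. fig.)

14.7 µg/mL

CL = k · V = 0.222 × 42.6 = 9.457 L/hr
Css = rate / CL = 139 / 9.457 ≈ 14.7 µg/mL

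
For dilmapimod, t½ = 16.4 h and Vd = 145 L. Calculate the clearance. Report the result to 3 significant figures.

6.13 L/h

k = ln 2 / t½ = ln 2 / 16.4 = 0.04227 h⁻¹
CL = k · V = 0.04227 × 145 ≈ 6.13 L/h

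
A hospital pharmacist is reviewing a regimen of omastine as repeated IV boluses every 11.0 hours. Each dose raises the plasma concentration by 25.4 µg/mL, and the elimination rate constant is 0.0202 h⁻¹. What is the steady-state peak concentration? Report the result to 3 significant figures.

127 µg/mL

Fraction remaining after one interval: e^(−kτ) = e^(−0.02020 × 11.0) = 0.8008
R = 1 / (1 − 0.8008) = 5.019
Css,max = 25.4 × 5.019 ≈ 127 µg/mL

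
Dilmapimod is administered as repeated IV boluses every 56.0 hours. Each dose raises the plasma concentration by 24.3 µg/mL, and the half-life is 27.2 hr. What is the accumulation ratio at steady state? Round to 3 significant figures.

k = ln 2 / 27.2 = 0.02548 hr⁻¹
Fraction remaining after one interval: e^(−kτ) = e^(−0.02548 × 56.0) = 0.2400
R = 1 / (1 − 0.2400) = 1 / 0.7600 ≈ 1.32

1.32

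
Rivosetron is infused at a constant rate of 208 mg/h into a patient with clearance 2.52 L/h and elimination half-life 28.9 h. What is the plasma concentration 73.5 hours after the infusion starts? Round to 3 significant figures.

68.4 µg/mL

Css = rate / CL = 208 / 2.52 = 82.54 µg/mL
k = ln 2 / 28.9 = 0.02398 h⁻¹
C(t) = Css (1 − e^(−kt)) = 82.54 × (1 − e^(−1.763)) = 82.54 × 0.8284 ≈ 68.4 µg/mL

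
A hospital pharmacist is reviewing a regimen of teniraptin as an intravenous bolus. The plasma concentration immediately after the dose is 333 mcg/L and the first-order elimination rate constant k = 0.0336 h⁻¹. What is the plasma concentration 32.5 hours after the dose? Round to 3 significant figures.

112 mcg/L

C(t) = C₀ e^(−kt) = 333 × e^(−0.03360 × 32.5) = 333 × e^(−1.092) = 333 × 0.3355 ≈ 112 mcg/L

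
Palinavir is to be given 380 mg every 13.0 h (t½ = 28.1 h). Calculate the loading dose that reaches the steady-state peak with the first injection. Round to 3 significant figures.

1390 mg

k = ln 2 / 28.1 = 0.02467 h⁻¹
Accumulation ratio R = 1 / (1 − e^(−kτ)) = 1 / (1 − e^(−0.02467×13.0)) = 1 / (1 − 0.7257) = 3.645
Loading dose = maintenance dose × R = 380 × 3.645 ≈ 1390 mg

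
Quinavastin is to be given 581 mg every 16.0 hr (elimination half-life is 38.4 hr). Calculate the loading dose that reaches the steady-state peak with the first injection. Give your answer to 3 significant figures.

k = ln 2 / 38.4 = 0.01805 hr⁻¹
Accumulation ratio R = 1 / (1 − e^(−kτ)) = 1 / (1 − e^(−0.01805×16.0)) = 1 / (1 − 0.7492) = 3.987
Loading dose = maintenance dose × R = 581 × 3.987 ≈ 2320 mg

2320 mg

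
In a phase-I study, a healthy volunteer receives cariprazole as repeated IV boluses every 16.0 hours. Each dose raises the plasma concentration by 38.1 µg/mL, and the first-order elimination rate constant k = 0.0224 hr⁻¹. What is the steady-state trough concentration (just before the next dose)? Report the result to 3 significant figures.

Fraction remaining after one interval: e^(−kτ) = e^(−0.02240 × 16.0) = 0.6988
R = 1 / (1 − 0.6988) = 3.320
Css,max = 38.1 × 3.320 = 126.5 µg/mL
Css,min = Css,max × e^(−kτ) = 126.5 × 0.6988 ≈ 88.4 µg/mL

88.4 µg/mL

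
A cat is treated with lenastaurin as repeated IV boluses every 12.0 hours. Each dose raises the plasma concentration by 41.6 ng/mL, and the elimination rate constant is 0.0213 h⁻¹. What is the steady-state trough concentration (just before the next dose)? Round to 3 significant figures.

143 ng/mL

Fraction remaining after one interval: e^(−kτ) = e^(−0.02130 × 12.0) = 0.7745
R = 1 / (1 − 0.7745) = 4.434
Css,max = 41.6 × 4.434 = 184.4 ng/mL
Css,min = Css,max × e^(−kτ) = 184.4 × 0.7745 ≈ 143 ng/mL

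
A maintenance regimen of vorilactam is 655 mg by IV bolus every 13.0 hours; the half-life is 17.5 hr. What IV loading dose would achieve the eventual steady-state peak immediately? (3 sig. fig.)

k = ln 2 / 17.5 = 0.03961 hr⁻¹
Accumulation ratio R = 1 / (1 − e^(−kτ)) = 1 / (1 − e^(−0.03961×13.0)) = 1 / (1 − 0.5976) = 2.485
Loading dose = maintenance dose × R = 655 × 2.485 ≈ 1630 mg

1630 mg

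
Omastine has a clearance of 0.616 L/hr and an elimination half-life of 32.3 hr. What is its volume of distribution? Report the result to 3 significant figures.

k = ln 2 / t½ = ln 2 / 32.3 = 0.02146 hr⁻¹
V = CL / k = 0.616 / 0.02146 ≈ 28.7 L

28.7 L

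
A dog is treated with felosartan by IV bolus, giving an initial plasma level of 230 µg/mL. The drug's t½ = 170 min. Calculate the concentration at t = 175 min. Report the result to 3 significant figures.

113 µg/mL

k = ln 2 / 170 = 0.004077 min⁻¹
175 min is 1.029 half-lives, so C = 230 × (1/2)^1.029 = 230 × 0.4899 ≈ 113 µg/mL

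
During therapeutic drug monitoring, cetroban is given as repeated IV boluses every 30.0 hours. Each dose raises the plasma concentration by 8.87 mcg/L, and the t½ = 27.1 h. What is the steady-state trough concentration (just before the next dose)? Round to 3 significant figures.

k = ln 2 / 27.1 = 0.02558 h⁻¹
Fraction remaining after one interval: e^(−kτ) = e^(−0.02558 × 30.0) = 0.4643
R = 1 / (1 − 0.4643) = 1.867
Css,max = 8.87 × 1.867 = 16.56 mcg/L
Css,min = Css,max × e^(−kτ) = 16.56 × 0.4643 ≈ 7.69 mcg/L

7.69 mcg/L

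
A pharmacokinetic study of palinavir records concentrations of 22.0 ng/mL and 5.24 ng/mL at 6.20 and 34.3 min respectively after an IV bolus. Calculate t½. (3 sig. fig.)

13.6 minutes

k = ln(C₁/C₂) / (t₂ − t₁) = ln(22.0/5.24) / (34.3 − 6.20)
  = 1.435 / 28.10 = 0.05106 min⁻¹
t½ = ln 2 / k = ln 2 / 0.05106 ≈ 13.6 minutes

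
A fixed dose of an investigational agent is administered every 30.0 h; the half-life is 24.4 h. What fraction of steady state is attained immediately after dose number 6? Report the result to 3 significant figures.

k = ln 2 / 24.4 = 0.02841 h⁻¹
f_n = 1 − e^(−nkτ) = 1 − e^(−6 × 0.02841 × 30.0) = 1 − e^(−5.113) = 1 − 0.006016 ≈ 0.994

0.994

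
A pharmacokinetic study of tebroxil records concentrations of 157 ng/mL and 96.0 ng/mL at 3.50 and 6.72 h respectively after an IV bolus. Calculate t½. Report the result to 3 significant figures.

k = ln(C₁/C₂) / (t₂ − t₁) = ln(157/96.0) / (6.72 − 3.50)
  = 0.4919 / 3.220 = 0.1528 h⁻¹
t½ = ln 2 / k = ln 2 / 0.1528 ≈ 4.54 hours

4.54 hours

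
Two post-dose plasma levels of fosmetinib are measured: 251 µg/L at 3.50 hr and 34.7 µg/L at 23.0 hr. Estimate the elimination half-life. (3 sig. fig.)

k = ln(C₁/C₂) / (t₂ − t₁) = ln(251/34.7) / (23.0 − 3.50)
  = 1.979 / 19.50 = 0.1015 hr⁻¹
t½ = ln 2 / k = ln 2 / 0.1015 ≈ 6.83 hours

6.83 hours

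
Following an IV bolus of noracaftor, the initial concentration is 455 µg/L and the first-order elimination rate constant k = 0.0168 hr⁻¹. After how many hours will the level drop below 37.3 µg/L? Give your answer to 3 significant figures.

149 hours

C(t) = C₀ e^(−kt)  ⇒  t = ln(C₀/C) / k
t = ln(455/37.3) / 0.01680 = 2.501 / 0.01680 ≈ 149 hours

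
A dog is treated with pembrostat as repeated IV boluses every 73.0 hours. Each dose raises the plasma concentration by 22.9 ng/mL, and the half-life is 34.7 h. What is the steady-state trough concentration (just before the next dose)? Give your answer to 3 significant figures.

6.94 ng/mL

k = ln 2 / 34.7 = 0.01998 h⁻¹
Fraction remaining after one interval: e^(−kτ) = e^(−0.01998 × 73.0) = 0.2327
R = 1 / (1 − 0.2327) = 1.303
Css,max = 22.9 × 1.303 = 29.84 ng/mL
Css,min = Css,max × e^(−kτ) = 29.84 × 0.2327 ≈ 6.94 ng/mL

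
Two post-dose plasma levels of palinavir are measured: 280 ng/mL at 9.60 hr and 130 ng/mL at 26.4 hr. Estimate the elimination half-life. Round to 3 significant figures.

k = ln(C₁/C₂) / (t₂ − t₁) = ln(280/130) / (26.4 − 9.60)
  = 0.7673 / 16.80 = 0.04567 hr⁻¹
t½ = ln 2 / k = ln 2 / 0.04567 ≈ 15.2 hours

15.2 hours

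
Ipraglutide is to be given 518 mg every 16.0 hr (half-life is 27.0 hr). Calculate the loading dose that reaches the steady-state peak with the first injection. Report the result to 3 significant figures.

k = ln 2 / 27.0 = 0.02567 hr⁻¹
Accumulation ratio R = 1 / (1 − e^(−kτ)) = 1 / (1 − e^(−0.02567×16.0)) = 1 / (1 − 0.6632) = 2.969
Loading dose = maintenance dose × R = 518 × 2.969 ≈ 1540 mg

1540 mg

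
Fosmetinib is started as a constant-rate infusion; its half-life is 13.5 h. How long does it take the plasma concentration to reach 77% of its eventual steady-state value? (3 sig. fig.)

k = ln 2 / 13.5 = 0.05134 h⁻¹
f = 1 − e^(−kt)  ⇒  t = −ln(1 − f) / k
t = −ln(1 − 0.77) / 0.05134 = 1.470 / 0.05134 ≈ 28.6 hours

28.6 hours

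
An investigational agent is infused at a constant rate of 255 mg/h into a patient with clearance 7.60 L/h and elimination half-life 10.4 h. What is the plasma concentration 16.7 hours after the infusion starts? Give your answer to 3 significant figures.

22.5 mg/L

Css = rate / CL = 255 / 7.60 = 33.55 mg/L
k = ln 2 / 10.4 = 0.06665 h⁻¹
C(t) = Css (1 − e^(−kt)) = 33.55 × (1 − e^(−1.113)) = 33.55 × 0.6714 ≈ 22.5 mg/L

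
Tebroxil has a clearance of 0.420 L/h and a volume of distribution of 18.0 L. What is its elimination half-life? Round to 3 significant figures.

k = CL / V = 0.420 / 18.0 = 0.02333 h⁻¹
t½ = ln 2 / k = ln 2 / 0.02333 ≈ 29.7 hours

29.7 hours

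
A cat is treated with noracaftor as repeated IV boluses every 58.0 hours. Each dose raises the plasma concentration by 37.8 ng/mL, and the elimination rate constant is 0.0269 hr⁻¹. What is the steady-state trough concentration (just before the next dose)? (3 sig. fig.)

Fraction remaining after one interval: e^(−kτ) = e^(−0.02690 × 58.0) = 0.2101
R = 1 / (1 − 0.2101) = 1.266
Css,max = 37.8 × 1.266 = 47.85 ng/mL
Css,min = Css,max × e^(−kτ) = 47.85 × 0.2101 ≈ 10.1 ng/mL

10.1 ng/mL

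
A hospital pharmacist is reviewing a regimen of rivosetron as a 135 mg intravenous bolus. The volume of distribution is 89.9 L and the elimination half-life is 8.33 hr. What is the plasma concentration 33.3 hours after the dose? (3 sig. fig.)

0.0940 mg/L

C₀ = dose / V = 135 / 89.9 = 1.502 mg/L
k = ln 2 / 8.33 = 0.08321 hr⁻¹
C(t) = C₀ e^(−kt) = 1.502 × e^(−0.08321 × 33.3) = 1.502 × e^(−2.771) = 1.502 × 0.06260 ≈ 0.0940 mg/L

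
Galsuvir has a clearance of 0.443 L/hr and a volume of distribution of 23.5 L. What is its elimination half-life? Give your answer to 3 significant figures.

36.8 hours

k = CL / V = 0.443 / 23.5 = 0.01885 hr⁻¹
t½ = ln 2 / k = ln 2 / 0.01885 ≈ 36.8 hours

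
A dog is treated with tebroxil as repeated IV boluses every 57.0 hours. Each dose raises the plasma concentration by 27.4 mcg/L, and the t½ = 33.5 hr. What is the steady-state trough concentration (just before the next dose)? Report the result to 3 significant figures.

k = ln 2 / 33.5 = 0.02069 hr⁻¹
Fraction remaining after one interval: e^(−kτ) = e^(−0.02069 × 57.0) = 0.3075
R = 1 / (1 − 0.3075) = 1.444
Css,max = 27.4 × 1.444 = 39.56 mcg/L
Css,min = Css,max × e^(−kτ) = 39.56 × 0.3075 ≈ 12.2 mcg/L

12.2 mcg/L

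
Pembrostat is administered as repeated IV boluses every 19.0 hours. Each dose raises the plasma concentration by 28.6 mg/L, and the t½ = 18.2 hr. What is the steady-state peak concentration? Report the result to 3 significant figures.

55.5 mg/L

k = ln 2 / 18.2 = 0.03809 hr⁻¹
Fraction remaining after one interval: e^(−kτ) = e^(−0.03809 × 19.0) = 0.4850
R = 1 / (1 − 0.4850) = 1.942
Css,max = 28.6 × 1.942 ≈ 55.5 mg/L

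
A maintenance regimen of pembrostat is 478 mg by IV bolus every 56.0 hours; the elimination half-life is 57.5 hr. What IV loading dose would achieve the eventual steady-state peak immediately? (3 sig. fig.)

974 mg

k = ln 2 / 57.5 = 0.01205 hr⁻¹
Accumulation ratio R = 1 / (1 − e^(−kτ)) = 1 / (1 − e^(−0.01205×56.0)) = 1 / (1 − 0.5091) = 2.037
Loading dose = maintenance dose × R = 478 × 2.037 ≈ 974 mg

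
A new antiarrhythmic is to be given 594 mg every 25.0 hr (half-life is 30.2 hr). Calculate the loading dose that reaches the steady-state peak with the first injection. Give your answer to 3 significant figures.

1360 mg

k = ln 2 / 30.2 = 0.02295 hr⁻¹
Accumulation ratio R = 1 / (1 − e^(−kτ)) = 1 / (1 − e^(−0.02295×25.0)) = 1 / (1 − 0.5634) = 2.290
Loading dose = maintenance dose × R = 594 × 2.290 ≈ 1360 mg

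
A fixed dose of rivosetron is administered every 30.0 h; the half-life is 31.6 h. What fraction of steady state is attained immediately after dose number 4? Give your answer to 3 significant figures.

0.928

k = ln 2 / 31.6 = 0.02194 h⁻¹
f_n = 1 − e^(−nkτ) = 1 − e^(−4 × 0.02194 × 30.0) = 1 − e^(−2.632) = 1 − 0.07192 ≈ 0.928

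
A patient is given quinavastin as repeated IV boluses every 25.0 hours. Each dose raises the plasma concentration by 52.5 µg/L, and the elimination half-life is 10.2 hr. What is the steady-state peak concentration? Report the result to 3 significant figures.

k = ln 2 / 10.2 = 0.06796 hr⁻¹
Fraction remaining after one interval: e^(−kτ) = e^(−0.06796 × 25.0) = 0.1829
R = 1 / (1 − 0.1829) = 1.224
Css,max = 52.5 × 1.224 ≈ 64.3 µg/L

64.3 µg/L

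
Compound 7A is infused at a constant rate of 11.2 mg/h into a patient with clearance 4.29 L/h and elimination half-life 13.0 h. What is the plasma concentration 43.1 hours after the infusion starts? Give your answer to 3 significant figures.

2.35 mg/L

Css = rate / CL = 11.2 / 4.29 = 2.611 mg/L
k = ln 2 / 13.0 = 0.05332 h⁻¹
C(t) = Css (1 − e^(−kt)) = 2.611 × (1 − e^(−2.298)) = 2.611 × 0.8995 ≈ 2.35 mg/L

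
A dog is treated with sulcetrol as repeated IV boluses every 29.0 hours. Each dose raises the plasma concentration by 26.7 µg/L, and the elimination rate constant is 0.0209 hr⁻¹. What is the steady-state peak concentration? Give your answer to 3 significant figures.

Fraction remaining after one interval: e^(−kτ) = e^(−0.02090 × 29.0) = 0.5455
R = 1 / (1 − 0.5455) = 2.200
Css,max = 26.7 × 2.200 ≈ 58.7 µg/L

58.7 µg/L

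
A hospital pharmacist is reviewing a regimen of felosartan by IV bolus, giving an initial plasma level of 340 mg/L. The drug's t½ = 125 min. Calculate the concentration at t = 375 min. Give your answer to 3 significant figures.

42.5 mg/L

k = ln 2 / 125 = 0.005545 min⁻¹
C(t) = C₀ e^(−kt) = 340 × e^(−0.005545 × 375) = 340 × e^(−2.079) = 340 × 0.1250 ≈ 42.5 mg/L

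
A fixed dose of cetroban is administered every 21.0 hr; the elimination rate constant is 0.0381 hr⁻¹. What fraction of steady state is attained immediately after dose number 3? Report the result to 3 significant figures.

f_n = 1 − e^(−nkτ) = 1 − e^(−3 × 0.03810 × 21.0) = 1 − e^(−2.400) = 1 − 0.09069 ≈ 0.909

0.909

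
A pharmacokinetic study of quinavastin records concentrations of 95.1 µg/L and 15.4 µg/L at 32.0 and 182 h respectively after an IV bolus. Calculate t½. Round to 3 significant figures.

57.1 hours

k = ln(C₁/C₂) / (t₂ − t₁) = ln(95.1/15.4) / (182 − 32.0)
  = 1.821 / 150.0 = 0.01214 h⁻¹
t½ = ln 2 / k = ln 2 / 0.01214 ≈ 57.1 hours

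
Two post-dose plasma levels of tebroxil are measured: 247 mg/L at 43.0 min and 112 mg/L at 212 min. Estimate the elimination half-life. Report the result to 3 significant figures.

k = ln(C₁/C₂) / (t₂ − t₁) = ln(247/112) / (212 − 43.0)
  = 0.7909 / 169.0 = 0.004680 min⁻¹
t½ = ln 2 / k = ln 2 / 0.004680 ≈ 148 minutes

148 minutes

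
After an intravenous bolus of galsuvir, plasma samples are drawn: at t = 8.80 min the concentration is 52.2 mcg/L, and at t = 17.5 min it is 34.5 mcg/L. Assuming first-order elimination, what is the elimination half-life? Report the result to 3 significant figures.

k = ln(C₁/C₂) / (t₂ − t₁) = ln(52.2/34.5) / (17.5 − 8.80)
  = 0.4141 / 8.700 = 0.04760 min⁻¹
t½ = ln 2 / k = ln 2 / 0.04760 ≈ 14.6 minutes

14.6 minutes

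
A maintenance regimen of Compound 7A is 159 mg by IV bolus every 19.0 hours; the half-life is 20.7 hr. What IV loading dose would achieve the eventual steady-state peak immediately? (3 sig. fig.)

k = ln 2 / 20.7 = 0.03349 hr⁻¹
Accumulation ratio R = 1 / (1 − e^(−kτ)) = 1 / (1 − e^(−0.03349×19.0)) = 1 / (1 − 0.5293) = 2.124
Loading dose = maintenance dose × R = 159 × 2.124 ≈ 338 mg

338 mg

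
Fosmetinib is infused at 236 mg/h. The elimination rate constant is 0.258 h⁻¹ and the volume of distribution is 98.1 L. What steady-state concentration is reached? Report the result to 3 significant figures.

9.32 µg/mL

CL = k · V = 0.258 × 98.1 = 25.31 L/h
Css = rate / CL = 236 / 25.31 ≈ 9.32 µg/mL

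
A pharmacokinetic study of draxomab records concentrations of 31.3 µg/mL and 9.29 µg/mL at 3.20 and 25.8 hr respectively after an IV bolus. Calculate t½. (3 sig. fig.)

k = ln(C₁/C₂) / (t₂ − t₁) = ln(31.3/9.29) / (25.8 − 3.20)
  = 1.215 / 22.60 = 0.05375 hr⁻¹
t½ = ln 2 / k = ln 2 / 0.05375 ≈ 12.9 hours

12.9 hours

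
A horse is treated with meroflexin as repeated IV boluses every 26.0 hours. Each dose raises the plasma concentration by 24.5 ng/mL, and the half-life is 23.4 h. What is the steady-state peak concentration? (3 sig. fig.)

k = ln 2 / 23.4 = 0.02962 h⁻¹
Fraction remaining after one interval: e^(−kτ) = e^(−0.02962 × 26.0) = 0.4629
R = 1 / (1 − 0.4629) = 1.862
Css,max = 24.5 × 1.862 ≈ 45.6 ng/mL

45.6 ng/mL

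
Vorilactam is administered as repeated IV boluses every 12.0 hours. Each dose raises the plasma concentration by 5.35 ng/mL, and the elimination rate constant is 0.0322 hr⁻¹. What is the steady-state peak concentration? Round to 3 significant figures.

Fraction remaining after one interval: e^(−kτ) = e^(−0.03220 × 12.0) = 0.6795
R = 1 / (1 − 0.6795) = 3.120
Css,max = 5.35 × 3.120 ≈ 16.7 ng/mL

16.7 ng/mL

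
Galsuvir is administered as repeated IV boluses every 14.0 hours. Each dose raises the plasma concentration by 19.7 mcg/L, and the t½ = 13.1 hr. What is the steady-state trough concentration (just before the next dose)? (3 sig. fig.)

17.9 mcg/L

k = ln 2 / 13.1 = 0.05291 hr⁻¹
Fraction remaining after one interval: e^(−kτ) = e^(−0.05291 × 14.0) = 0.4767
R = 1 / (1 − 0.4767) = 1.911
Css,max = 19.7 × 1.911 = 37.65 mcg/L
Css,min = Css,max × e^(−kτ) = 37.65 × 0.4767 ≈ 17.9 mcg/L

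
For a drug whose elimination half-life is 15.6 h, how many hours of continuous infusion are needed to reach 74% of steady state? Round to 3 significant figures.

k = ln 2 / 15.6 = 0.04443 h⁻¹
f = 1 − e^(−kt)  ⇒  t = −ln(1 − f) / k
t = −ln(1 − 0.74) / 0.04443 = 1.347 / 0.04443 ≈ 30.3 hours

30.3 hours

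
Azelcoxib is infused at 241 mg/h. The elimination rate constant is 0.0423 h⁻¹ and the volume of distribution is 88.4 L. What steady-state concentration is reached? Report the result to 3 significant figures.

CL = k · V = 0.0423 × 88.4 = 3.739 L/h
Css = rate / CL = 241 / 3.739 ≈ 64.5 mg/L

64.5 mg/L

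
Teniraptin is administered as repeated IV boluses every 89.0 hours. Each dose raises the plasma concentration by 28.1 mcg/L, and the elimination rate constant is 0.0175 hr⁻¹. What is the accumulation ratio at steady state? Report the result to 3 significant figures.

Fraction remaining after one interval: e^(−kτ) = e^(−0.01750 × 89.0) = 0.2107
R = 1 / (1 − 0.2107) = 1 / 0.7893 ≈ 1.27

1.27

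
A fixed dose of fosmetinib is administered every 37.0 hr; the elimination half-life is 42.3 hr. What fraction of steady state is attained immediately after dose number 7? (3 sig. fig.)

k = ln 2 / 42.3 = 0.01639 hr⁻¹
f_n = 1 − e^(−nkτ) = 1 − e^(−7 × 0.01639 × 37.0) = 1 − e^(−4.244) = 1 − 0.01435 ≈ 0.986

0.986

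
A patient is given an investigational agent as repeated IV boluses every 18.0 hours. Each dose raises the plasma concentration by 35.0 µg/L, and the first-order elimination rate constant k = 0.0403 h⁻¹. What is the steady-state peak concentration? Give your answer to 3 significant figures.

67.8 µg/L

Fraction remaining after one interval: e^(−kτ) = e^(−0.04030 × 18.0) = 0.4841
R = 1 / (1 − 0.4841) = 1.938
Css,max = 35.0 × 1.938 ≈ 67.8 µg/L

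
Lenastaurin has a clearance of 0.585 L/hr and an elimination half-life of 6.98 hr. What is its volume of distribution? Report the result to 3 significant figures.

k = ln 2 / t½ = ln 2 / 6.98 = 0.09930 hr⁻¹
V = CL / k = 0.585 / 0.09930 ≈ 5.89 L

5.89 L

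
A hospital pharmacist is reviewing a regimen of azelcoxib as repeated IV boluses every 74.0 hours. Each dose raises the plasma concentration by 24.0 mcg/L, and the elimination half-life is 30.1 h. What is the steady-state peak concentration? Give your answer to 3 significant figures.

29.3 mcg/L

k = ln 2 / 30.1 = 0.02303 h⁻¹
Fraction remaining after one interval: e^(−kτ) = e^(−0.02303 × 74.0) = 0.1819
R = 1 / (1 − 0.1819) = 1.222
Css,max = 24.0 × 1.222 ≈ 29.3 mcg/L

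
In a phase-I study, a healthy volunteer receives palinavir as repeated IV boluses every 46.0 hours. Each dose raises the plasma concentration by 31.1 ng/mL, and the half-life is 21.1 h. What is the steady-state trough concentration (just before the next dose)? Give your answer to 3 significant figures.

8.81 ng/mL

k = ln 2 / 21.1 = 0.03285 h⁻¹
Fraction remaining after one interval: e^(−kτ) = e^(−0.03285 × 46.0) = 0.2207
R = 1 / (1 − 0.2207) = 1.283
Css,max = 31.1 × 1.283 = 39.91 ng/mL
Css,min = Css,max × e^(−kτ) = 39.91 × 0.2207 ≈ 8.81 ng/mL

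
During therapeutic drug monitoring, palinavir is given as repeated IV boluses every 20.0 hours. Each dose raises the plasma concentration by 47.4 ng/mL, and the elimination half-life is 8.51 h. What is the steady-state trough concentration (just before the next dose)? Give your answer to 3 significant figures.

11.6 ng/mL

k = ln 2 / 8.51 = 0.08145 h⁻¹
Fraction remaining after one interval: e^(−kτ) = e^(−0.08145 × 20.0) = 0.1961
R = 1 / (1 − 0.1961) = 1.244
Css,max = 47.4 × 1.244 = 58.96 ng/mL
Css,min = Css,max × e^(−kτ) = 58.96 × 0.1961 ≈ 11.6 ng/mL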